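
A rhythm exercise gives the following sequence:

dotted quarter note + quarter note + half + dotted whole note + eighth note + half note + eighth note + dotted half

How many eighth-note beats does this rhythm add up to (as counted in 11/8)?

One eighth-note beat = 2 sixteenth notes.
Express everything in sixteenth notes: dotted quarter note = 6; quarter note = 4; half = 8; dotted whole note = 24; eighth note = 2; half note = 8; eighth note = 2; dotted half = 12.
Sum: 6 + 4 + 8 + 24 + 2 + 8 + 2 + 12 = 66.
66 ÷ 2 = 33 beats.

33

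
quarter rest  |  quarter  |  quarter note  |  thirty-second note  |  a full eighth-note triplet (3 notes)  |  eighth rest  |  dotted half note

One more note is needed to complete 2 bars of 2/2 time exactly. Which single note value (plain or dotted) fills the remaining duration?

dotted sixteenth note

2 bars of 2/2 = 64 thirty-second notes.
In thirty-second notes: quarter rest = 8; quarter = 8; quarter note = 8; thirty-second note = 1; a full eighth-note triplet (3 notes) (three triplet eighths span one quarter) = 8; eighth rest = 4; dotted half note = 24.
Altogether 8 + 8 + 8 + 1 + 8 + 4 + 24 = 61.
Remaining: 64 − 61 = 3 thirty-second notes, which is a dotted sixteenth note.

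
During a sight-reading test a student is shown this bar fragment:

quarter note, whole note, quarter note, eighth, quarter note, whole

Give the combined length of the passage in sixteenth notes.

Working in sixteenth notes: quarter note = 4; whole note = 16; quarter note = 4; eighth = 2; quarter note = 4; whole = 16.
Sum: 4 + 16 + 4 + 2 + 4 + 16 = 46 sixteenth notes.

46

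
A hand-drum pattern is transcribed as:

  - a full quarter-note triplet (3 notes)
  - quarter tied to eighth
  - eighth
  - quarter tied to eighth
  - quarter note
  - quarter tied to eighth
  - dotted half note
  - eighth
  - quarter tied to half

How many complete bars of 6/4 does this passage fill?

2

One bar of 6/4 = 12 eighth notes.
Express everything in eighth notes: a full quarter-note triplet (3 notes) (three triplet quarters span one half) = 4; quarter tied to eighth (quarter + eighth) = 3; eighth = 1; quarter tied to eighth (quarter + eighth) = 3; quarter note = 2; quarter tied to eighth (quarter + eighth) = 3; dotted half note = 6; eighth = 1; quarter tied to half (quarter + half) = 6.
Total: 4 + 3 + 1 + 3 + 2 + 3 + 6 + 1 + 6 = 29.
29 ÷ 12 = 2 complete bars with 5 left over.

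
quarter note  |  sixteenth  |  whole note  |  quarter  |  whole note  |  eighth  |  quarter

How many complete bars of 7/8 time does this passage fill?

3

One bar of 7/8 = 14 sixteenth notes.
Each duration in sixteenth notes: quarter note = 4; sixteenth = 1; whole note = 16; quarter = 4; whole note = 16; eighth = 2; quarter = 4.
Total: 4 + 1 + 16 + 4 + 16 + 2 + 4 = 47.
47 ÷ 14 = 3 complete bars with 5 left over.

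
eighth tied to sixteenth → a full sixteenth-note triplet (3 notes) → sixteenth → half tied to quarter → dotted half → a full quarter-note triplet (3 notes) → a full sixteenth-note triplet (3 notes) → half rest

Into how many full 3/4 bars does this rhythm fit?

One bar of 3/4 = 12 sixteenth notes.
Express everything in sixteenth notes: eighth tied to sixteenth (eighth + sixteenth) = 3; a full sixteenth-note triplet (3 notes) (three triplet sixteenths span one eighth) = 2; sixteenth = 1; half tied to quarter (half + quarter) = 12; dotted half = 12; a full quarter-note triplet (3 notes) (three triplet quarters span one half) = 8; a full sixteenth-note triplet (3 notes) (three triplet sixteenths span one eighth) = 2; half rest = 8.
Total: 3 + 2 + 1 + 12 + 12 + 8 + 2 + 8 = 48.
48 ÷ 12 = 4 complete bars with 0 left over.

4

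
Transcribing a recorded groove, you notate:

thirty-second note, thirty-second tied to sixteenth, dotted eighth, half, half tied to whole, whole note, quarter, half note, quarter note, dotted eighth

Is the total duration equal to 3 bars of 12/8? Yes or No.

One bar of 12/8 = 48 thirty-second notes, so 3 bars = 144.
Each duration in thirty-second notes: thirty-second note = 1; thirty-second tied to sixteenth (thirty-second + sixteenth) = 3; dotted eighth = 6; half = 16; half tied to whole (half + whole) = 48; whole note = 32; quarter = 8; half note = 16; quarter note = 8; dotted eighth = 6.
Altogether 1 + 3 + 6 + 16 + 48 + 32 + 8 + 16 + 8 + 6 = 144.
144 equals 144, so the answer is Yes.

Yes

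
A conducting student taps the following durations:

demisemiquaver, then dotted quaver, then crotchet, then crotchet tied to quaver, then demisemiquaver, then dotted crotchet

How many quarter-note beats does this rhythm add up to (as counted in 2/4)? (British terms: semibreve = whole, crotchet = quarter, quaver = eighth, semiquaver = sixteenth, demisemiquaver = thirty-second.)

One quarter-note beat = 8 thirty-second notes.
Each duration in thirty-second notes: demisemiquaver = 1; dotted quaver = 6; crotchet = 8; crotchet tied to quaver (crotchet + quaver) = 12; demisemiquaver = 1; dotted crotchet = 12.
Altogether 1 + 6 + 8 + 12 + 1 + 12 = 40.
40 ÷ 8 = 5 beats.

5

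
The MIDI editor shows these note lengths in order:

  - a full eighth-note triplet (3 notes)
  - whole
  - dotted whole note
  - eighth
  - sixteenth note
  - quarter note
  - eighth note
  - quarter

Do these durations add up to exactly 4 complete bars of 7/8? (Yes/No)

No

One bar of 7/8 = 14 sixteenth notes, so 4 bars = 56.
Express everything in sixteenth notes: a full eighth-note triplet (3 notes) (three triplet eighths span one quarter) = 4; whole = 16; dotted whole note = 24; eighth = 2; sixteenth note = 1; quarter note = 4; eighth note = 2; quarter = 4.
Adding: 4 + 16 + 24 + 2 + 1 + 4 + 2 + 4 = 57.
57 exceeds 56, so the answer is No.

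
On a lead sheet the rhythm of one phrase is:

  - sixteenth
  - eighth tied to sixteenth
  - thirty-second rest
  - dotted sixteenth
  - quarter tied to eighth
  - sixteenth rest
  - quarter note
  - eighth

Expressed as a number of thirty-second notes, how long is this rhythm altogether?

38

Working in thirty-second notes: sixteenth = 2; eighth tied to sixteenth (eighth + sixteenth) = 6; thirty-second rest = 1; dotted sixteenth = 3; quarter tied to eighth (quarter + eighth) = 12; sixteenth rest = 2; quarter note = 8; eighth = 4.
Sum: 2 + 6 + 1 + 3 + 12 + 2 + 8 + 4 = 38 thirty-second notes.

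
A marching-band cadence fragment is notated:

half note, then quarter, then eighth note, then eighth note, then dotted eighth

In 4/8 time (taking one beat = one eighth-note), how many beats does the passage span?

One eighth-note beat = 2 sixteenth notes.
Working in sixteenth notes: half note = 8; quarter = 4; eighth note = 2; eighth note = 2; dotted eighth = 3.
Adding: 8 + 4 + 2 + 2 + 3 = 19.
19 ÷ 2 = 9.5 beats.

9.5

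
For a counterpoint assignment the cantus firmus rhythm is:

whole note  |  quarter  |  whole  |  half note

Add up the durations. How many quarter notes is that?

11

In quarter notes: whole note = 4; quarter = 1; whole = 4; half note = 2.
Adding: 4 + 1 + 4 + 2 = 11 quarter notes.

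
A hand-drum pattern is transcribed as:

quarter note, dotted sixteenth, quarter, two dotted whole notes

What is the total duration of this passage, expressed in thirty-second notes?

Each duration in thirty-second notes: quarter note = 8; dotted sixteenth = 3; quarter = 8; dotted whole note = 48; dotted whole note = 48.
Sum: 8 + 3 + 8 + 48 + 48 = 115 thirty-second notes.

115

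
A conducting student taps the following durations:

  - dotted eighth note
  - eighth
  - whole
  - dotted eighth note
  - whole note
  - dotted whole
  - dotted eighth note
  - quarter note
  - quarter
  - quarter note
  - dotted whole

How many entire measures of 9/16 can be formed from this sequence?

One bar of 9/16 = 9 sixteenth notes.
Each duration in sixteenth notes: dotted eighth note = 3; eighth = 2; whole = 16; dotted eighth note = 3; whole note = 16; dotted whole = 24; dotted eighth note = 3; quarter note = 4; quarter = 4; quarter note = 4; dotted whole = 24.
Altogether 3 + 2 + 16 + 3 + 16 + 24 + 3 + 4 + 4 + 4 + 24 = 103.
103 ÷ 9 = 11 complete bars with 4 left over.

11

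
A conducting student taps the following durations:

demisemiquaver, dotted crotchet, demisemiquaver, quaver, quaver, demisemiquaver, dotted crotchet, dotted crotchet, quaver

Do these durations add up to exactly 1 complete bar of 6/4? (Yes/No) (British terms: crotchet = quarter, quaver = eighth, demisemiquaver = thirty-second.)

No

One bar of 6/4 = 48 thirty-second notes.
Each duration in thirty-second notes: demisemiquaver = 1; dotted crotchet = 12; demisemiquaver = 1; quaver = 4; quaver = 4; demisemiquaver = 1; dotted crotchet = 12; dotted crotchet = 12; quaver = 4.
Total: 1 + 12 + 1 + 4 + 4 + 1 + 12 + 12 + 4 = 51.
51 exceeds 48, so the answer is No.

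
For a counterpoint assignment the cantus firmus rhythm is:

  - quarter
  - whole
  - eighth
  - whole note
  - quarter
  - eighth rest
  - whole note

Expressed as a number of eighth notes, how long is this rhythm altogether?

30

Working in eighth notes: quarter = 2; whole = 8; eighth = 1; whole note = 8; quarter = 2; eighth rest = 1; whole note = 8.
Adding: 2 + 8 + 1 + 8 + 2 + 1 + 8 = 30 eighth notes.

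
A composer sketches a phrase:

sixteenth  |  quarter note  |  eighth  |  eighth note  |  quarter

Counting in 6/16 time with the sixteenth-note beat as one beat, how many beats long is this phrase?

One sixteenth-note beat = 2 thirty-second notes.
Working in thirty-second notes: sixteenth = 2; quarter note = 8; eighth = 4; eighth note = 4; quarter = 8.
Total: 2 + 8 + 4 + 4 + 8 = 26.
26 ÷ 2 = 13 beats.

13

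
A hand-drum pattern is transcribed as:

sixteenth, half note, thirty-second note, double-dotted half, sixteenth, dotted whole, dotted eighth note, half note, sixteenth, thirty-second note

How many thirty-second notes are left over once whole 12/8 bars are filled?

26

One bar of 12/8 = 48 thirty-second notes.
In thirty-second notes: sixteenth = 2; half note = 16; thirty-second note = 1; double-dotted half = 28; sixteenth = 2; dotted whole = 48; dotted eighth note = 6; half note = 16; sixteenth = 2; thirty-second note = 1.
Adding: 2 + 16 + 1 + 28 + 2 + 48 + 6 + 16 + 2 + 1 = 122.
122 ÷ 48 = 2 complete bars with 26 thirty-second notes remaining.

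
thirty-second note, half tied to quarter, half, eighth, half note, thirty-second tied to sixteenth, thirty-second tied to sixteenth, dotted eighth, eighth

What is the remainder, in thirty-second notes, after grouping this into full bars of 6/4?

One bar of 6/4 = 48 thirty-second notes.
Working in thirty-second notes: thirty-second note = 1; half tied to quarter (half + quarter) = 24; half = 16; eighth = 4; half note = 16; thirty-second tied to sixteenth (thirty-second + sixteenth) = 3; thirty-second tied to sixteenth (thirty-second + sixteenth) = 3; dotted eighth = 6; eighth = 4.
Sum: 1 + 24 + 16 + 4 + 16 + 3 + 3 + 6 + 4 = 77.
77 ÷ 48 = 1 complete bar with 29 thirty-second notes remaining.

29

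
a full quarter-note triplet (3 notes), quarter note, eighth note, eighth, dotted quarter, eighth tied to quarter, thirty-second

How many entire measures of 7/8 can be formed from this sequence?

One bar of 7/8 = 28 thirty-second notes.
Each duration in thirty-second notes: a full quarter-note triplet (3 notes) (three triplet quarters span one half) = 16; quarter note = 8; eighth note = 4; eighth = 4; dotted quarter = 12; eighth tied to quarter (eighth + quarter) = 12; thirty-second = 1.
Adding: 16 + 8 + 4 + 4 + 12 + 12 + 1 = 57.
57 ÷ 28 = 2 complete bars with 1 left over.

2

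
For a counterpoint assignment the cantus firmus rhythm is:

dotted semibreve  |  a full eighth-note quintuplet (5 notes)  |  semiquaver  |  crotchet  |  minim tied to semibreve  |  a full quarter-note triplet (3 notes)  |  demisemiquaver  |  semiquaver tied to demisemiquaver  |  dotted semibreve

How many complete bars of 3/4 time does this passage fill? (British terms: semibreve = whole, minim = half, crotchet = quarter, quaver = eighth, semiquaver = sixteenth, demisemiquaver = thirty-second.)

One bar of 3/4 = 24 thirty-second notes.
In thirty-second notes: dotted semibreve = 48; a full eighth-note quintuplet (5 notes) (five quintuplet eighths span one half) = 16; semiquaver = 2; crotchet = 8; minim tied to semibreve (minim + semibreve) = 48; a full quarter-note triplet (3 notes) (three triplet quarters span one half) = 16; demisemiquaver = 1; semiquaver tied to demisemiquaver (semiquaver + demisemiquaver) = 3; dotted semibreve = 48.
Altogether 48 + 16 + 2 + 8 + 48 + 16 + 1 + 3 + 48 = 190.
190 ÷ 24 = 7 complete bars with 22 left over.

7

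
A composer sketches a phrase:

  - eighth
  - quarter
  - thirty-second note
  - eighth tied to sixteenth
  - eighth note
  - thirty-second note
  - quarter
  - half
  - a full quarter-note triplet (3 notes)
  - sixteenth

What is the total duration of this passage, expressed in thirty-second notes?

Each duration in thirty-second notes: eighth = 4; quarter = 8; thirty-second note = 1; eighth tied to sixteenth (eighth + sixteenth) = 6; eighth note = 4; thirty-second note = 1; quarter = 8; half = 16; a full quarter-note triplet (3 notes) (three triplet quarters span one half) = 16; sixteenth = 2.
Altogether 4 + 8 + 1 + 6 + 4 + 1 + 8 + 16 + 16 + 2 = 66 thirty-second notes.

66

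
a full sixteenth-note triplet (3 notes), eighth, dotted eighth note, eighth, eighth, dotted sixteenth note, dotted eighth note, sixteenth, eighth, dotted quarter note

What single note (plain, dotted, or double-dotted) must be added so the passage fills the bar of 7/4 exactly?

double-dotted eighth note

The bar of 7/4 = 56 thirty-second notes.
Each duration in thirty-second notes: a full sixteenth-note triplet (3 notes) (three triplet sixteenths span one eighth) = 4; eighth = 4; dotted eighth note = 6; eighth = 4; eighth = 4; dotted sixteenth note = 3; dotted eighth note = 6; sixteenth = 2; eighth = 4; dotted quarter note = 12.
Total: 4 + 4 + 6 + 4 + 4 + 3 + 6 + 2 + 4 + 12 = 49.
Remaining: 56 − 49 = 7 thirty-second notes, which is a double-dotted eighth note.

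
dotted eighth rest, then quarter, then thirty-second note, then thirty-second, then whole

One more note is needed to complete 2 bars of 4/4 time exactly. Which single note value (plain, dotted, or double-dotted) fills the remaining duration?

half note

2 bars of 4/4 = 64 thirty-second notes.
In thirty-second notes: dotted eighth rest = 6; quarter = 8; thirty-second note = 1; thirty-second = 1; whole = 32.
Sum: 6 + 8 + 1 + 1 + 32 = 48.
Remaining: 64 − 48 = 16 thirty-second notes, which is a half note.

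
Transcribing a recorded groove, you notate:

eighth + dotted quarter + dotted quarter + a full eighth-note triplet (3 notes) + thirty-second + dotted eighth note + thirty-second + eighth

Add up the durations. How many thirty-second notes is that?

48

Each duration in thirty-second notes: eighth = 4; dotted quarter = 12; dotted quarter = 12; a full eighth-note triplet (3 notes) (three triplet eighths span one quarter) = 8; thirty-second = 1; dotted eighth note = 6; thirty-second = 1; eighth = 4.
Total: 4 + 12 + 12 + 8 + 1 + 6 + 1 + 4 = 48 thirty-second notes.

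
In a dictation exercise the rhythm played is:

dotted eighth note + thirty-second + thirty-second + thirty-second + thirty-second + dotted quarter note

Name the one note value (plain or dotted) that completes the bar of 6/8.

The bar of 6/8 = 24 thirty-second notes.
Each duration in thirty-second notes: dotted eighth note = 6; thirty-second = 1; thirty-second = 1; thirty-second = 1; thirty-second = 1; dotted quarter note = 12.
Altogether 6 + 1 + 1 + 1 + 1 + 12 = 22.
Remaining: 24 − 22 = 2 thirty-second notes, which is a sixteenth note.

sixteenth note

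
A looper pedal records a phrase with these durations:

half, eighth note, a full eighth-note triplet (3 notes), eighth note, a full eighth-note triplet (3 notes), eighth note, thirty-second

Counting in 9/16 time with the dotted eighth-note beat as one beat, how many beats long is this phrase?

One dotted eighth-note beat = 6 thirty-second notes.
Express everything in thirty-second notes: half = 16; eighth note = 4; a full eighth-note triplet (3 notes) (three triplet eighths span one quarter) = 8; eighth note = 4; a full eighth-note triplet (3 notes) (three triplet eighths span one quarter) = 8; eighth note = 4; thirty-second = 1.
Adding: 16 + 4 + 8 + 4 + 8 + 4 + 1 = 45.
45 ÷ 6 = 7.5 beats.

7.5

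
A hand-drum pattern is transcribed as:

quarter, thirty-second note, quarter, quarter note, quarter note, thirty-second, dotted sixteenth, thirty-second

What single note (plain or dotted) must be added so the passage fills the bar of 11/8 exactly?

dotted eighth note

The bar of 11/8 = 44 thirty-second notes.
Each duration in thirty-second notes: quarter = 8; thirty-second note = 1; quarter = 8; quarter note = 8; quarter note = 8; thirty-second = 1; dotted sixteenth = 3; thirty-second = 1.
Total: 8 + 1 + 8 + 8 + 8 + 1 + 3 + 1 = 38.
Remaining: 44 − 38 = 6 thirty-second notes, which is a dotted eighth note.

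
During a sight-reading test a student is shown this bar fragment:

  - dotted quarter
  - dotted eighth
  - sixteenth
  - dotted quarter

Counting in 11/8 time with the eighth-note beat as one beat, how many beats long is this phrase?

8

One eighth-note beat = 2 sixteenth notes.
Convert each value to sixteenth notes: dotted quarter = 6; dotted eighth = 3; sixteenth = 1; dotted quarter = 6.
Total: 6 + 3 + 1 + 6 = 16.
16 ÷ 2 = 8 beats.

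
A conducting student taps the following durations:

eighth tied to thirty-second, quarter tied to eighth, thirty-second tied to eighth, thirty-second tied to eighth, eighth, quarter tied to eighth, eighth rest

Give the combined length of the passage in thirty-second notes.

Working in thirty-second notes: eighth tied to thirty-second (eighth + thirty-second) = 5; quarter tied to eighth (quarter + eighth) = 12; thirty-second tied to eighth (thirty-second + eighth) = 5; thirty-second tied to eighth (thirty-second + eighth) = 5; eighth = 4; quarter tied to eighth (quarter + eighth) = 12; eighth rest = 4.
Adding: 5 + 12 + 5 + 5 + 4 + 12 + 4 = 47 thirty-second notes.

47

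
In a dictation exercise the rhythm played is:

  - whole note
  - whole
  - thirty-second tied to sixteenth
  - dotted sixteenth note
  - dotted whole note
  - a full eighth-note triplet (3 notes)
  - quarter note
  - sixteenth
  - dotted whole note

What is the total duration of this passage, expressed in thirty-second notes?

Convert each value to thirty-second notes: whole note = 32; whole = 32; thirty-second tied to sixteenth (thirty-second + sixteenth) = 3; dotted sixteenth note = 3; dotted whole note = 48; a full eighth-note triplet (3 notes) (three triplet eighths span one quarter) = 8; quarter note = 8; sixteenth = 2; dotted whole note = 48.
Total: 32 + 32 + 3 + 3 + 48 + 8 + 8 + 2 + 48 = 184 thirty-second notes.

184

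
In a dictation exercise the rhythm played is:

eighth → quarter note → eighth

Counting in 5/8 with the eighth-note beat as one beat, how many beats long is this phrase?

One eighth-note beat = 2 sixteenth notes.
Working in sixteenth notes: eighth = 2; quarter note = 4; eighth = 2.
Total: 2 + 4 + 2 = 8.
8 ÷ 2 = 4 beats.

4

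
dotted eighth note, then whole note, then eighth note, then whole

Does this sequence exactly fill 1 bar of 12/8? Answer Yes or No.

No

One bar of 12/8 = 24 sixteenth notes.
Convert each value to sixteenth notes: dotted eighth note = 3; whole note = 16; eighth note = 2; whole = 16.
Sum: 3 + 16 + 2 + 16 = 37.
37 exceeds 24, so the answer is No.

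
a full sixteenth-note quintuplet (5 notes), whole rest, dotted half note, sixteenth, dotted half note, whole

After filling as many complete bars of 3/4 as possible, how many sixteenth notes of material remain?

One bar of 3/4 = 12 sixteenth notes.
Each duration in sixteenth notes: a full sixteenth-note quintuplet (5 notes) (five quintuplet sixteenths span one quarter) = 4; whole rest = 16; dotted half note = 12; sixteenth = 1; dotted half note = 12; whole = 16.
Total: 4 + 16 + 12 + 1 + 12 + 16 = 61.
61 ÷ 12 = 5 complete bars with 1 sixteenth note remaining.

1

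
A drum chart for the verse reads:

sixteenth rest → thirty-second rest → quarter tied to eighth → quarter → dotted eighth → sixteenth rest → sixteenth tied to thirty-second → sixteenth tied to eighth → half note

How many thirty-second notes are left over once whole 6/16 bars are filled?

8

One bar of 6/16 = 12 thirty-second notes.
Working in thirty-second notes: sixteenth rest = 2; thirty-second rest = 1; quarter tied to eighth (quarter + eighth) = 12; quarter = 8; dotted eighth = 6; sixteenth rest = 2; sixteenth tied to thirty-second (sixteenth + thirty-second) = 3; sixteenth tied to eighth (sixteenth + eighth) = 6; half note = 16.
Adding: 2 + 1 + 12 + 8 + 6 + 2 + 3 + 6 + 16 = 56.
56 ÷ 12 = 4 complete bars with 8 thirty-second notes remaining.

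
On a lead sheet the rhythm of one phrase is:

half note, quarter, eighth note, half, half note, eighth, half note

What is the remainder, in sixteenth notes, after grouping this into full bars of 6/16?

One bar of 6/16 = 3 eighth notes.
In eighth notes: half note = 4; quarter = 2; eighth note = 1; half = 4; half note = 4; eighth = 1; half note = 4.
Altogether 4 + 2 + 1 + 4 + 4 + 1 + 4 = 20.
20 ÷ 3 = 6 complete bars with 2 eighth notes remaining = 4 sixteenth notes.

4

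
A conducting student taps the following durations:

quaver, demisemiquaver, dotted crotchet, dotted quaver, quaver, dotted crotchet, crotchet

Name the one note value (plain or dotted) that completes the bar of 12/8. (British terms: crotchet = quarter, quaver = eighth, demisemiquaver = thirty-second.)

The bar of 12/8 = 48 thirty-second notes.
Convert each value to thirty-second notes: quaver = 4; demisemiquaver = 1; dotted crotchet = 12; dotted quaver = 6; quaver = 4; dotted crotchet = 12; crotchet = 8.
Total: 4 + 1 + 12 + 6 + 4 + 12 + 8 = 47.
Remaining: 48 − 47 = 1 thirty-second note, which is a thirty-second note.

thirty-second note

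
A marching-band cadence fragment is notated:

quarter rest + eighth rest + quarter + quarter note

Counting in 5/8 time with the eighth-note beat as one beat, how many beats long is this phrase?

7

One eighth-note beat = 2 sixteenth notes.
Each duration in sixteenth notes: quarter rest = 4; eighth rest = 2; quarter = 4; quarter note = 4.
Sum: 4 + 2 + 4 + 4 = 14.
14 ÷ 2 = 7 beats.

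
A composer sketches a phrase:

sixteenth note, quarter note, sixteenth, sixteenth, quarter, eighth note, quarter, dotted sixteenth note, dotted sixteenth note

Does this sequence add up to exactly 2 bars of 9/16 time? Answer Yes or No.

One bar of 9/16 = 18 thirty-second notes, so 2 bars = 36.
Convert each value to thirty-second notes: sixteenth note = 2; quarter note = 8; sixteenth = 2; sixteenth = 2; quarter = 8; eighth note = 4; quarter = 8; dotted sixteenth note = 3; dotted sixteenth note = 3.
Total: 2 + 8 + 2 + 2 + 8 + 4 + 8 + 3 + 3 = 40.
40 exceeds 36, so the answer is No.

No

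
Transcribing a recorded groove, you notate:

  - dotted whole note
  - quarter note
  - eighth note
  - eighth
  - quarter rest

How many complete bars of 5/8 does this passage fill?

One bar of 5/8 = 5 eighth notes.
Express everything in eighth notes: dotted whole note = 12; quarter note = 2; eighth note = 1; eighth = 1; quarter rest = 2.
Adding: 12 + 2 + 1 + 1 + 2 = 18.
18 ÷ 5 = 3 complete bars with 3 left over.

3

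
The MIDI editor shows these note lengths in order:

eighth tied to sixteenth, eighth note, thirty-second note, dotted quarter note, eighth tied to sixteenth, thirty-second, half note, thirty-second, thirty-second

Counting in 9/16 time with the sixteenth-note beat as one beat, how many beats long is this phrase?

24

One sixteenth-note beat = 2 thirty-second notes.
Each duration in thirty-second notes: eighth tied to sixteenth (eighth + sixteenth) = 6; eighth note = 4; thirty-second note = 1; dotted quarter note = 12; eighth tied to sixteenth (eighth + sixteenth) = 6; thirty-second = 1; half note = 16; thirty-second = 1; thirty-second = 1.
Total: 6 + 4 + 1 + 12 + 6 + 1 + 16 + 1 + 1 = 48.
48 ÷ 2 = 24 beats.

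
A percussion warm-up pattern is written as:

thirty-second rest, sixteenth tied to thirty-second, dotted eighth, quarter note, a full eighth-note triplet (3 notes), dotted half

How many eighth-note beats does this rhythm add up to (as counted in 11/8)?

One eighth-note beat = 4 thirty-second notes.
Express everything in thirty-second notes: thirty-second rest = 1; sixteenth tied to thirty-second (sixteenth + thirty-second) = 3; dotted eighth = 6; quarter note = 8; a full eighth-note triplet (3 notes) (three triplet eighths span one quarter) = 8; dotted half = 24.
Altogether 1 + 3 + 6 + 8 + 8 + 24 = 50.
50 ÷ 4 = 12.5 beats.

12.5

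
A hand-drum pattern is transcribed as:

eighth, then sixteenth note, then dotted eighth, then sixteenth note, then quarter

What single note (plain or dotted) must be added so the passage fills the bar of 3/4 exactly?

The bar of 3/4 = 12 sixteenth notes.
Express everything in sixteenth notes: eighth = 2; sixteenth note = 1; dotted eighth = 3; sixteenth note = 1; quarter = 4.
Altogether 2 + 1 + 3 + 1 + 4 = 11.
Remaining: 12 − 11 = 1 sixteenth note, which is a sixteenth note.

sixteenth note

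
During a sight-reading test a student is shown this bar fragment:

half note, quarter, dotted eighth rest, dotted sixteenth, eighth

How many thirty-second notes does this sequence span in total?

In thirty-second notes: half note = 16; quarter = 8; dotted eighth rest = 6; dotted sixteenth = 3; eighth = 4.
Sum: 16 + 8 + 6 + 3 + 4 = 37 thirty-second notes.

37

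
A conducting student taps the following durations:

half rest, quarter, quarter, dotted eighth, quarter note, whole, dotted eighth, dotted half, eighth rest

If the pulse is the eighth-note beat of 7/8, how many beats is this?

28

One eighth-note beat = 2 sixteenth notes.
In sixteenth notes: half rest = 8; quarter = 4; quarter = 4; dotted eighth = 3; quarter note = 4; whole = 16; dotted eighth = 3; dotted half = 12; eighth rest = 2.
Total: 8 + 4 + 4 + 3 + 4 + 16 + 3 + 12 + 2 = 56.
56 ÷ 2 = 28 beats.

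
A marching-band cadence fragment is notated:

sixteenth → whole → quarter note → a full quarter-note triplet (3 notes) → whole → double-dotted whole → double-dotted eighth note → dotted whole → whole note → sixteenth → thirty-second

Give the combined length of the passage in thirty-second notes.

236

Each duration in thirty-second notes: sixteenth = 2; whole = 32; quarter note = 8; a full quarter-note triplet (3 notes) (three triplet quarters span one half) = 16; whole = 32; double-dotted whole = 56; double-dotted eighth note = 7; dotted whole = 48; whole note = 32; sixteenth = 2; thirty-second = 1.
Adding: 2 + 32 + 8 + 16 + 32 + 56 + 7 + 48 + 32 + 2 + 1 = 236 thirty-second notes.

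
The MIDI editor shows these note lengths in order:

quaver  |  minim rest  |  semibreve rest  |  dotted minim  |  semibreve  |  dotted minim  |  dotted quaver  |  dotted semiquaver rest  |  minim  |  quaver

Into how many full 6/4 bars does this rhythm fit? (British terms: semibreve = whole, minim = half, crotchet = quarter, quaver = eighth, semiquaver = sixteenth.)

3

One bar of 6/4 = 48 thirty-second notes.
Each duration in thirty-second notes: quaver = 4; minim rest = 16; semibreve rest = 32; dotted minim = 24; semibreve = 32; dotted minim = 24; dotted quaver = 6; dotted semiquaver rest = 3; minim = 16; quaver = 4.
Adding: 4 + 16 + 32 + 24 + 32 + 24 + 6 + 3 + 16 + 4 = 161.
161 ÷ 48 = 3 complete bars with 17 left over.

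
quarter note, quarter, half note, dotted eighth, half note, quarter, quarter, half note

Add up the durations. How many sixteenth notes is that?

43

Express everything in sixteenth notes: quarter note = 4; quarter = 4; half note = 8; dotted eighth = 3; half note = 8; quarter = 4; quarter = 4; half note = 8.
Total: 4 + 4 + 8 + 3 + 8 + 4 + 4 + 8 = 43 sixteenth notes.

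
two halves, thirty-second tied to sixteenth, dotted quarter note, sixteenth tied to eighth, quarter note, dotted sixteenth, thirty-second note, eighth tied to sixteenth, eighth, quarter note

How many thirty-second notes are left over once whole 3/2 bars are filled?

35

One bar of 3/2 = 48 thirty-second notes.
Express everything in thirty-second notes: half = 16; half = 16; thirty-second tied to sixteenth (thirty-second + sixteenth) = 3; dotted quarter note = 12; sixteenth tied to eighth (sixteenth + eighth) = 6; quarter note = 8; dotted sixteenth = 3; thirty-second note = 1; eighth tied to sixteenth (eighth + sixteenth) = 6; eighth = 4; quarter note = 8.
Altogether 16 + 16 + 3 + 12 + 6 + 8 + 3 + 1 + 6 + 4 + 8 = 83.
83 ÷ 48 = 1 complete bar with 35 thirty-second notes remaining.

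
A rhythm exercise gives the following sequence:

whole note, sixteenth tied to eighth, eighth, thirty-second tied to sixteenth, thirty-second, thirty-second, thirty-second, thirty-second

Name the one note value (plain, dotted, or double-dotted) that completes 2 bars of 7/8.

2 bars of 7/8 = 56 thirty-second notes.
Working in thirty-second notes: whole note = 32; sixteenth tied to eighth (sixteenth + eighth) = 6; eighth = 4; thirty-second tied to sixteenth (thirty-second + sixteenth) = 3; thirty-second = 1; thirty-second = 1; thirty-second = 1; thirty-second = 1.
Sum: 32 + 6 + 4 + 3 + 1 + 1 + 1 + 1 = 49.
Remaining: 56 − 49 = 7 thirty-second notes, which is a double-dotted eighth note.

double-dotted eighth note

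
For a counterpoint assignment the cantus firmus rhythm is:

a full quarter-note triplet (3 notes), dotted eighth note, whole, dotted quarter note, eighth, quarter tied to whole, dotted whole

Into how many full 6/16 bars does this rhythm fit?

One bar of 6/16 = 6 sixteenth notes.
Working in sixteenth notes: a full quarter-note triplet (3 notes) (three triplet quarters span one half) = 8; dotted eighth note = 3; whole = 16; dotted quarter note = 6; eighth = 2; quarter tied to whole (quarter + whole) = 20; dotted whole = 24.
Altogether 8 + 3 + 16 + 6 + 2 + 20 + 24 = 79.
79 ÷ 6 = 13 complete bars with 1 left over.

13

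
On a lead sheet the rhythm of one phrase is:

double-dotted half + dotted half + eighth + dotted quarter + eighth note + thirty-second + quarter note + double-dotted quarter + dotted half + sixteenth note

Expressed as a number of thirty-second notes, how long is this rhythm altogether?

In thirty-second notes: double-dotted half = 28; dotted half = 24; eighth = 4; dotted quarter = 12; eighth note = 4; thirty-second = 1; quarter note = 8; double-dotted quarter = 14; dotted half = 24; sixteenth note = 2.
Sum: 28 + 24 + 4 + 12 + 4 + 1 + 8 + 14 + 24 + 2 = 121 thirty-second notes.

121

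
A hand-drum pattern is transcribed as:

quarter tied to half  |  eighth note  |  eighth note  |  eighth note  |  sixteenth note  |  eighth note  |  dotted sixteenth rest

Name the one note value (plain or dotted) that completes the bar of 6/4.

dotted sixteenth note

The bar of 6/4 = 48 thirty-second notes.
Working in thirty-second notes: quarter tied to half (quarter + half) = 24; eighth note = 4; eighth note = 4; eighth note = 4; sixteenth note = 2; eighth note = 4; dotted sixteenth rest = 3.
Total: 24 + 4 + 4 + 4 + 2 + 4 + 3 = 45.
Remaining: 48 − 45 = 3 thirty-second notes, which is a dotted sixteenth note.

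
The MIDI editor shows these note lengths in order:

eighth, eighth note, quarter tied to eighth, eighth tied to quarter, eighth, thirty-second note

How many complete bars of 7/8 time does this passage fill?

1

One bar of 7/8 = 28 thirty-second notes.
In thirty-second notes: eighth = 4; eighth note = 4; quarter tied to eighth (quarter + eighth) = 12; eighth tied to quarter (eighth + quarter) = 12; eighth = 4; thirty-second note = 1.
Sum: 4 + 4 + 12 + 12 + 4 + 1 = 37.
37 ÷ 28 = 1 complete bar with 9 left over.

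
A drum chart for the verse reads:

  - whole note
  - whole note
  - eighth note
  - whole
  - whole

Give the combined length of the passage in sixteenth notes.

66

In sixteenth notes: whole note = 16; whole note = 16; eighth note = 2; whole = 16; whole = 16.
Total: 16 + 16 + 2 + 16 + 16 = 66 sixteenth notes.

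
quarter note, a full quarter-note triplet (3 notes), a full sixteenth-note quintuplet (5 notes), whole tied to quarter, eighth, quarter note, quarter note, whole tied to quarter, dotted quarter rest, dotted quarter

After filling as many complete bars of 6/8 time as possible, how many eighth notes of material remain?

One bar of 6/8 = 6 eighth notes.
In eighth notes: quarter note = 2; a full quarter-note triplet (3 notes) (three triplet quarters span one half) = 4; a full sixteenth-note quintuplet (5 notes) (five quintuplet sixteenths span one quarter) = 2; whole tied to quarter (whole + quarter) = 10; eighth = 1; quarter note = 2; quarter note = 2; whole tied to quarter (whole + quarter) = 10; dotted quarter rest = 3; dotted quarter = 3.
Total: 2 + 4 + 2 + 10 + 1 + 2 + 2 + 10 + 3 + 3 = 39.
39 ÷ 6 = 6 complete bars with 3 eighth notes remaining.

3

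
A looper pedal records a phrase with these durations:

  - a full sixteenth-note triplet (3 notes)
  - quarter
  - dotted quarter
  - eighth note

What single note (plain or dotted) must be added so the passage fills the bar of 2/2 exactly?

eighth note

The bar of 2/2 = 8 eighth notes.
In eighth notes: a full sixteenth-note triplet (3 notes) (three triplet sixteenths span one eighth) = 1; quarter = 2; dotted quarter = 3; eighth note = 1.
Adding: 1 + 2 + 3 + 1 = 7.
Remaining: 8 − 7 = 1 eighth note, which is a eighth note.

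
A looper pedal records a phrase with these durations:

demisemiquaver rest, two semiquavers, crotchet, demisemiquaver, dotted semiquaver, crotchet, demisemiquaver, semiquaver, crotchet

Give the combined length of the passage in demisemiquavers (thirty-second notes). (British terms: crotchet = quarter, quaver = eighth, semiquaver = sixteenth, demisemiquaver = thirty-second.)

36

Express everything in thirty-second notes: demisemiquaver rest = 1; semiquaver = 2; semiquaver = 2; crotchet = 8; demisemiquaver = 1; dotted semiquaver = 3; crotchet = 8; demisemiquaver = 1; semiquaver = 2; crotchet = 8.
Altogether 1 + 2 + 2 + 8 + 1 + 3 + 8 + 1 + 2 + 8 = 36 thirty-second notes.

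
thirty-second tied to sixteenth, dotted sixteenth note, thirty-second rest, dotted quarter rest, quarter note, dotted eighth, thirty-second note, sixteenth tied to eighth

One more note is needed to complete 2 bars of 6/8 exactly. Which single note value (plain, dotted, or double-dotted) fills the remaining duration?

2 bars of 6/8 = 48 thirty-second notes.
Working in thirty-second notes: thirty-second tied to sixteenth (thirty-second + sixteenth) = 3; dotted sixteenth note = 3; thirty-second rest = 1; dotted quarter rest = 12; quarter note = 8; dotted eighth = 6; thirty-second note = 1; sixteenth tied to eighth (sixteenth + eighth) = 6.
Total: 3 + 3 + 1 + 12 + 8 + 6 + 1 + 6 = 40.
Remaining: 48 − 40 = 8 thirty-second notes, which is a quarter note.

quarter note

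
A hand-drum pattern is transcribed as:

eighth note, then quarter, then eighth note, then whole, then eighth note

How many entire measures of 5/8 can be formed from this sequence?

One bar of 5/8 = 5 eighth notes.
Each duration in eighth notes: eighth note = 1; quarter = 2; eighth note = 1; whole = 8; eighth note = 1.
Total: 1 + 2 + 1 + 8 + 1 = 13.
13 ÷ 5 = 2 complete bars with 3 left over.

2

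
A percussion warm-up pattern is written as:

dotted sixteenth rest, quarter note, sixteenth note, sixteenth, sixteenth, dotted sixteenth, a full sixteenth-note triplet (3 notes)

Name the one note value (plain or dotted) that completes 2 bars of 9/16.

2 bars of 9/16 = 36 thirty-second notes.
Express everything in thirty-second notes: dotted sixteenth rest = 3; quarter note = 8; sixteenth note = 2; sixteenth = 2; sixteenth = 2; dotted sixteenth = 3; a full sixteenth-note triplet (3 notes) (three triplet sixteenths span one eighth) = 4.
Adding: 3 + 8 + 2 + 2 + 2 + 3 + 4 = 24.
Remaining: 36 − 24 = 12 thirty-second notes, which is a dotted quarter note.

dotted quarter note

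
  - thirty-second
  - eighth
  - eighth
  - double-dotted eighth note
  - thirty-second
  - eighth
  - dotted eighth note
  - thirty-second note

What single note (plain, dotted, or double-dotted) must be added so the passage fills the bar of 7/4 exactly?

double-dotted half note

The bar of 7/4 = 56 thirty-second notes.
Express everything in thirty-second notes: thirty-second = 1; eighth = 4; eighth = 4; double-dotted eighth note = 7; thirty-second = 1; eighth = 4; dotted eighth note = 6; thirty-second note = 1.
Total: 1 + 4 + 4 + 7 + 1 + 4 + 6 + 1 = 28.
Remaining: 56 − 28 = 28 thirty-second notes, which is a double-dotted half note.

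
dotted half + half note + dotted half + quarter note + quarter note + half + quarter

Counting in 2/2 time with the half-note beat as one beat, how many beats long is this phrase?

One half-note beat = 2 quarter notes.
Express everything in quarter notes: dotted half = 3; half note = 2; dotted half = 3; quarter note = 1; quarter note = 1; half = 2; quarter = 1.
Sum: 3 + 2 + 3 + 1 + 1 + 2 + 1 = 13.
13 ÷ 2 = 6.5 beats.

6.5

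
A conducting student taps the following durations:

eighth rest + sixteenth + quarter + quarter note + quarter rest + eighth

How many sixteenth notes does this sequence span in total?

17

Convert each value to sixteenth notes: eighth rest = 2; sixteenth = 1; quarter = 4; quarter note = 4; quarter rest = 4; eighth = 2.
Total: 2 + 1 + 4 + 4 + 4 + 2 = 17 sixteenth notes.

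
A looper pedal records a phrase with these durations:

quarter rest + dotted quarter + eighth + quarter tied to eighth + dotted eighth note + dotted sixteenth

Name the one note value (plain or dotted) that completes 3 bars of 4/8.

dotted sixteenth note

3 bars of 4/8 = 48 thirty-second notes.
Express everything in thirty-second notes: quarter rest = 8; dotted quarter = 12; eighth = 4; quarter tied to eighth (quarter + eighth) = 12; dotted eighth note = 6; dotted sixteenth = 3.
Altogether 8 + 12 + 4 + 12 + 6 + 3 = 45.
Remaining: 48 − 45 = 3 thirty-second notes, which is a dotted sixteenth note.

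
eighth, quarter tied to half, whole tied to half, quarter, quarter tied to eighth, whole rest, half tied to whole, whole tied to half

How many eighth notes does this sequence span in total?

56

Express everything in eighth notes: eighth = 1; quarter tied to half (quarter + half) = 6; whole tied to half (whole + half) = 12; quarter = 2; quarter tied to eighth (quarter + eighth) = 3; whole rest = 8; half tied to whole (half + whole) = 12; whole tied to half (whole + half) = 12.
Sum: 1 + 6 + 12 + 2 + 3 + 8 + 12 + 12 = 56 eighth notes.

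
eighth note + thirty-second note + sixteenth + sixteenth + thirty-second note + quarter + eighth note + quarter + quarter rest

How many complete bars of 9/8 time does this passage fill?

1

One bar of 9/8 = 36 thirty-second notes.
Each duration in thirty-second notes: eighth note = 4; thirty-second note = 1; sixteenth = 2; sixteenth = 2; thirty-second note = 1; quarter = 8; eighth note = 4; quarter = 8; quarter rest = 8.
Altogether 4 + 1 + 2 + 2 + 1 + 8 + 4 + 8 + 8 = 38.
38 ÷ 36 = 1 complete bar with 2 left over.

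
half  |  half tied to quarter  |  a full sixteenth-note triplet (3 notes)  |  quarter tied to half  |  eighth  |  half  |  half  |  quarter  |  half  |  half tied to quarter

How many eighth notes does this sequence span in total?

In eighth notes: half = 4; half tied to quarter (half + quarter) = 6; a full sixteenth-note triplet (3 notes) (three triplet sixteenths span one eighth) = 1; quarter tied to half (quarter + half) = 6; eighth = 1; half = 4; half = 4; quarter = 2; half = 4; half tied to quarter (half + quarter) = 6.
Sum: 4 + 6 + 1 + 6 + 1 + 4 + 4 + 2 + 4 + 6 = 38 eighth notes.

38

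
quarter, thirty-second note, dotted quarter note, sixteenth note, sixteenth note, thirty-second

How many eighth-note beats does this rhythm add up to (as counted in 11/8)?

One eighth-note beat = 4 thirty-second notes.
Working in thirty-second notes: quarter = 8; thirty-second note = 1; dotted quarter note = 12; sixteenth note = 2; sixteenth note = 2; thirty-second = 1.
Altogether 8 + 1 + 12 + 2 + 2 + 1 = 26.
26 ÷ 4 = 6.5 beats.

6.5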